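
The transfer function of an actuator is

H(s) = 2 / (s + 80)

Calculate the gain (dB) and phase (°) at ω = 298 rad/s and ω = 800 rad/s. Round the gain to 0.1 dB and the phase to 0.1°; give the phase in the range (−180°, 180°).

At s = jω = j298:
pole (s+80): 80 + j298 → |·| = √(80²+298²) = √95204 ≈ 308.55, ∠ = arctan(298/80) ≈ 74.97°
|H| = 2 / 308.55 ≈ 0.0064819
Gain = 20 log₁₀(0.0064819) ≈ -43.77 dB
∠H = 0.00° − 74.97° = -74.97°

At s = jω = j800:
pole (s+80): 80 + j800 → |·| = √(80²+800²) = √646400 ≈ 803.99, ∠ = arctan(800/80) ≈ 84.29°
|H| = 2 / 803.99 ≈ 0.0024876
Gain = 20 log₁₀(0.0024876) ≈ -52.08 dB
∠H = 0.00° − 84.29° = -84.29°

ω = 298: -43.8 dB, -75.0°; ω = 800: -52.1 dB, -84.3°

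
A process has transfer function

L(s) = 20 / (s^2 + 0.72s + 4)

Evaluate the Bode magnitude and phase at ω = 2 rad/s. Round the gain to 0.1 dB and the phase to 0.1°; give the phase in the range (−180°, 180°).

22.9 dB, -90.0°

At s = jω = j2:
quadratic: (j2)² + 0.72·j2 + 4 = 0 + j1.44 → |·| ≈ 1.44, ∠ ≈ 90.00°
|L| = 20 / 1.44 ≈ 13.889
Gain = 20 log₁₀(13.889) ≈ 22.85 dB
∠L = 0.00° − 90.00° = -90.00°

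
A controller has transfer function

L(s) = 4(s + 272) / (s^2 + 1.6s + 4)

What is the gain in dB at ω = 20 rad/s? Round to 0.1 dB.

8.8 dB

At s = jω = j20:
zero (s+272): 272 + j20 → |·| = √(272²+20²) = √74384 ≈ 272.73, ∠ = arctan(20/272) ≈ 4.21°
quadratic: (j20)² + 1.6·j20 + 4 = -396 + j32 → |·| ≈ 397.29, ∠ ≈ 175.38°
|L| = 4 · 272.73 / 397.29 ≈ 2.7459
Gain = 20 log₁₀(2.7459) ≈ 8.77 dB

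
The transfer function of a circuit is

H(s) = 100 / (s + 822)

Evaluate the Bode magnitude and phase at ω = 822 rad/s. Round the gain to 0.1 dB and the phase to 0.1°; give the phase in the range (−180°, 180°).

-21.3 dB, -45.0°

At s = jω = j822:
pole (s+822): 822 + j822 → |·| = √(822²+822²) = √1351368 ≈ 1162.5, ∠ = arctan(822/822) ≈ 45.00°
|H| = 100 / 1162.5 ≈ 0.086022
Gain = 20 log₁₀(0.086022) ≈ -21.31 dB
∠H = 0.00° − 45.00° = -45.00°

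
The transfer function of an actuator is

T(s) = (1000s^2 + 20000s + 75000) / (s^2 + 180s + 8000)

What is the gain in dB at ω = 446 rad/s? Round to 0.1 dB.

Substitute s = j446:
Numerator: 1000(j446)^2 + 20000(j446) + 75000 = -198841000 + j8920000
Denominator: (j446)^2 + 180(j446) + 8000 = -190916 + j80280
|N| = √(198841000² + 8920000²) ≈ 1.9904e+08, ∠N ≈ 177.43°
|D| = √(190916² + 80280²) ≈ 2.0711e+05, ∠D ≈ 157.19°
|T| = 1.9904e+08 / 2.0711e+05 ≈ 961.04
Gain = 20 log₁₀(961.04) ≈ 59.65 dB

59.7 dB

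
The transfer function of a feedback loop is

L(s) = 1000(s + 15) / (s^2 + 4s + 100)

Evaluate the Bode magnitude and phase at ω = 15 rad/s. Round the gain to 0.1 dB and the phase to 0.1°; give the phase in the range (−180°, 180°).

At s = jω = j15:
zero (s+15): 15 + j15 → |·| = √(15²+15²) = √450 ≈ 21.213, ∠ = arctan(15/15) ≈ 45.00°
quadratic: (j15)² + 4·j15 + 100 = -125 + j60 → |·| ≈ 138.65, ∠ ≈ 154.36°
|L| = 1000 · 21.213 / 138.65 ≈ 153
Gain = 20 log₁₀(153) ≈ 43.69 dB
∠L = 45.00° − 154.36° = -109.36°

43.7 dB, -109.4°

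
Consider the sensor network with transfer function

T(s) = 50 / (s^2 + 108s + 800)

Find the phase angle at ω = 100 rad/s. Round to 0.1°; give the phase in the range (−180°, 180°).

Substitute s = j100:
Numerator: 50 = 50 + j0
Denominator: (j100)^2 + 108(j100) + 800 = -9200 + j10800
|N| = √(50² + 0²) ≈ 50, ∠N ≈ 0.00°
|D| = √(9200² + 10800²) ≈ 14187, ∠D ≈ 130.43°
∠T = 0.00° − 130.43° = -130.43°

-130.4°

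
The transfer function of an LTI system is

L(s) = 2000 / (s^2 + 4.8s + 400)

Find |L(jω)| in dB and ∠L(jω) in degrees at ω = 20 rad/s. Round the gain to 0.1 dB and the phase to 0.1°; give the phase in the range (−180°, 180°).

At s = jω = j20:
quadratic: (j20)² + 4.8·j20 + 400 = 0 + j96 → |·| ≈ 96, ∠ ≈ 90.00°
|L| = 2000 / 96 ≈ 20.833
Gain = 20 log₁₀(20.833) ≈ 26.38 dB
∠L = 0.00° − 90.00° = -90.00°

26.4 dB, -90.0°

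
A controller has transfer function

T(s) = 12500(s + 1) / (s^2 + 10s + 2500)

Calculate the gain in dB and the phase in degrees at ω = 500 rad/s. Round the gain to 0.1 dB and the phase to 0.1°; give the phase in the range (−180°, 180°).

28.0 dB, -89.0°

At s = jω = j500:
zero (s+1): 1 + j500 → |·| = √(1²+500²) = √250001 ≈ 500, ∠ = arctan(500/1) ≈ 89.89°
quadratic: (j500)² + 10·j500 + 2500 = -247500 + j5000 → |·| ≈ 2.4755e+05, ∠ ≈ 178.84°
|T| = 12500 · 500 / 2.4755e+05 ≈ 25.247
Gain = 20 log₁₀(25.247) ≈ 28.04 dB
∠T = 89.89° − 178.84° = -88.95°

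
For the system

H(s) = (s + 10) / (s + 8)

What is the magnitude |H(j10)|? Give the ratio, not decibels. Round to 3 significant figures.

Substitute s = j10:
Numerator: (j10) + 10 = 10 + j10
Denominator: (j10) + 8 = 8 + j10
|N| = √(10² + 10²) ≈ 14.142, ∠N ≈ 45.00°
|D| = √(8² + 10²) ≈ 12.806, ∠D ≈ 51.34°
|H| = 14.142 / 12.806 ≈ 1.1043

1.10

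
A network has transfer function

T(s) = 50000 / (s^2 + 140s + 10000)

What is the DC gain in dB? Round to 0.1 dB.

T(0) = 50000 / 10000 = 5
20 log₁₀(5) ≈ 13.98 dB

14.0 dB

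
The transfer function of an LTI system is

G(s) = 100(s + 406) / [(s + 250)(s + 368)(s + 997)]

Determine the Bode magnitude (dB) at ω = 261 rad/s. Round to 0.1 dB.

At s = jω = j261:
zero (s+406): 406 + j261 → |·| = √(406²+261²) = √232957 ≈ 482.66, ∠ = arctan(261/406) ≈ 32.74°
pole (s+250): 250 + j261 → |·| = √(250²+261²) = √130621 ≈ 361.42, ∠ = arctan(261/250) ≈ 46.23°
pole (s+368): 368 + j261 → |·| = √(368²+261²) = √203545 ≈ 451.16, ∠ = arctan(261/368) ≈ 35.35°
pole (s+997): 997 + j261 → |·| = √(997²+261²) = √1062130 ≈ 1030.6, ∠ = arctan(261/997) ≈ 14.67°
|G| = 100 · 482.66 / 1.6805e+08 ≈ 0.00028721
Gain = 20 log₁₀(0.00028721) ≈ -70.84 dB

-70.8 dB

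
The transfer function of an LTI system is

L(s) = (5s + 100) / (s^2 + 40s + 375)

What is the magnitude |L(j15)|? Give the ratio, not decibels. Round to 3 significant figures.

0.202

Substitute s = j15:
Numerator: 5(j15) + 100 = 100 + j75
Denominator: (j15)^2 + 40(j15) + 375 = 150 + j600
|N| = √(100² + 75²) ≈ 125, ∠N ≈ 36.87°
|D| = √(150² + 600²) ≈ 618.47, ∠D ≈ 75.96°
|L| = 125 / 618.47 ≈ 0.20211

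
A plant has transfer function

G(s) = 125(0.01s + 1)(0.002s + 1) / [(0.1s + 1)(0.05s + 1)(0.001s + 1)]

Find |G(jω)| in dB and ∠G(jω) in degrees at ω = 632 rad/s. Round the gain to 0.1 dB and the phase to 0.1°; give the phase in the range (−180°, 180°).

At ω = 632 rad/s:
zero (1 + j632·0.01) = 1 + j6.32 → |·| ≈ 6.3986, ∠ ≈ 81.01°
zero (1 + j632·0.002) = 1 + j1.264 → |·| ≈ 1.6117, ∠ ≈ 51.65°
pole (1 + j632·0.1) = 1 + j63.2 → |·| ≈ 63.208, ∠ ≈ 89.09°
pole (1 + j632·0.05) = 1 + j31.6 → |·| ≈ 31.616, ∠ ≈ 88.19°
pole (1 + j632·0.001) = 1 + j0.632 → |·| ≈ 1.183, ∠ ≈ 32.29°
|G| = 125 · 6.3986 · 1.6117 / (63.208 · 31.616 · 1.183) ≈ 0.54527
Gain = 20 log₁₀(0.54527) ≈ -5.27 dB
∠G = (81.01° + 51.65°) − (89.09° + 88.19° + 32.29°) = -76.91°

-5.3 dB, -76.9°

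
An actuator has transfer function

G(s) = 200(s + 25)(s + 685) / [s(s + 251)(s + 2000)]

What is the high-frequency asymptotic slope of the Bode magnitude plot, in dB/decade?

Each pole contributes −20 dB/decade at high frequency; each zero contributes +20 dB/decade.
Net: 2 zero(s) − 3 pole(s) → -20 dB/decade.

-20 dB/decade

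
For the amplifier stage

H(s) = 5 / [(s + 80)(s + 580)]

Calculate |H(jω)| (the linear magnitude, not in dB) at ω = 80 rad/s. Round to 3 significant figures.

7.55e-05

At s = jω = j80:
pole (s+80): 80 + j80 → |·| = √(80²+80²) = √12800 ≈ 113.14, ∠ = arctan(80/80) ≈ 45.00°
pole (s+580): 580 + j80 → |·| = √(580²+80²) = √342800 ≈ 585.49, ∠ = arctan(80/580) ≈ 7.85°
|H| = 5 / 66242 ≈ 7.5481e-05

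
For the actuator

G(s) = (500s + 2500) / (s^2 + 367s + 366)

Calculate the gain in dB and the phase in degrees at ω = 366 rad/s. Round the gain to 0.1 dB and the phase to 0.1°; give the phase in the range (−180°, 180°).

Substitute s = j366:
Numerator: 500(j366) + 2500 = 2500 + j183000
Denominator: (j366)^2 + 367(j366) + 366 = -133590 + j134322
|N| = √(2500² + 183000²) ≈ 1.8302e+05, ∠N ≈ 89.22°
|D| = √(133590² + 134322²) ≈ 1.8944e+05, ∠D ≈ 134.84°
|G| = 1.8302e+05 / 1.8944e+05 ≈ 0.96611
Gain = 20 log₁₀(0.96611) ≈ -0.30 dB
∠G = 89.22° − 134.84° = -45.62°

-0.3 dB, -45.6°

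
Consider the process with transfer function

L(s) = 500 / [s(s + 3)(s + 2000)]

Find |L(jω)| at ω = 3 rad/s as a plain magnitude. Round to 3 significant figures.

0.0196

At s = jω = j3:
pole (s+3): 3 + j3 → |·| = √(3²+3²) = √18 ≈ 4.2426, ∠ = arctan(3/3) ≈ 45.00°
pole (s+2000): 2000 + j3 → |·| = √(2000²+3²) = √4000009 ≈ 2000, ∠ = arctan(3/2000) ≈ 0.09°
pole at origin: |s| = 3, ∠ = 90.00° (in denominator)
|L| = 500 / 25456 ≈ 0.019642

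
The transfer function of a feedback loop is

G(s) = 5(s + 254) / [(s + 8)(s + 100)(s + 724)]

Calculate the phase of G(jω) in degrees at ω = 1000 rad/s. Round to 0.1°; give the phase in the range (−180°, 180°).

-152.2°

At s = jω = j1000:
zero (s+254): 254 + j1000 → |·| = √(254²+1000²) = √1064516 ≈ 1031.8, ∠ = arctan(1000/254) ≈ 75.75°
pole (s+8): 8 + j1000 → |·| = √(8²+1000²) = √1000064 ≈ 1000, ∠ = arctan(1000/8) ≈ 89.54°
pole (s+100): 100 + j1000 → |·| = √(100²+1000²) = √1010000 ≈ 1005, ∠ = arctan(1000/100) ≈ 84.29°
pole (s+724): 724 + j1000 → |·| = √(724²+1000²) = √1524176 ≈ 1234.6, ∠ = arctan(1000/724) ≈ 54.10°
∠G = 75.75° − 227.93° = -152.18°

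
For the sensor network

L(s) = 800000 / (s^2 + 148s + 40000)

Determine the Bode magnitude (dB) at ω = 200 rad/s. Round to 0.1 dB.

28.6 dB

At s = jω = j200:
quadratic: (j200)² + 148·j200 + 40000 = 0 + j29600 → |·| ≈ 29600, ∠ ≈ 90.00°
|L| = 800000 / 29600 ≈ 27.027
Gain = 20 log₁₀(27.027) ≈ 28.64 dB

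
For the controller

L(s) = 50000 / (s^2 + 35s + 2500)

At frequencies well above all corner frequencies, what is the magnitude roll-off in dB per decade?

Each pole contributes −20 dB/decade at high frequency; each zero contributes +20 dB/decade.
Net: 0 zero(s) − 2 pole(s) → -40 dB/decade.

-40 dB/decade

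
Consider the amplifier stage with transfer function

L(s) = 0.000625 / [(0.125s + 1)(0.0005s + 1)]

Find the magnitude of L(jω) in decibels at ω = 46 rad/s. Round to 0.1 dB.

At ω = 46 rad/s:
pole (1 + j46·0.125) = 1 + j5.75 → |·| ≈ 5.8363, ∠ ≈ 80.13°
pole (1 + j46·0.0005) = 1 + j0.023 → |·| ≈ 1.0003, ∠ ≈ 1.32°
|L| = 0.000625 · 1 / (5.8363 · 1.0003) ≈ 0.00010706
Gain = 20 log₁₀(0.00010706) ≈ -79.41 dB

-79.4 dB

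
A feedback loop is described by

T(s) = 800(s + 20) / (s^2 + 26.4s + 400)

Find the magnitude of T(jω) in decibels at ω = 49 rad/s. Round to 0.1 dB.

At s = jω = j49:
zero (s+20): 20 + j49 → |·| = √(20²+49²) = √2801 ≈ 52.924, ∠ = arctan(49/20) ≈ 67.80°
quadratic: (j49)² + 26.4·j49 + 400 = -2001 + j1293.6 → |·| ≈ 2382.7, ∠ ≈ 147.12°
|T| = 800 · 52.924 / 2382.7 ≈ 17.769
Gain = 20 log₁₀(17.769) ≈ 24.99 dB

25.0 dB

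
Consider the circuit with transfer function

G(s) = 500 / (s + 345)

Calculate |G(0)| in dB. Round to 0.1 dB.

G(0) = 500 / (345) ≈ 1.4493
20 log₁₀(1.4493) ≈ 3.22 dB

3.2 dB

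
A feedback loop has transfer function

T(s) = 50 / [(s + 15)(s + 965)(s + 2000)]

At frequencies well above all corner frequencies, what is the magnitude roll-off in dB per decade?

Each pole contributes −20 dB/decade at high frequency; each zero contributes +20 dB/decade.
Net: 0 zero(s) − 3 pole(s) → -60 dB/decade.

-60 dB/decade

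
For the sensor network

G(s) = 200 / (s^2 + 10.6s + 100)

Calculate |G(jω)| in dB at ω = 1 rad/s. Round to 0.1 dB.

At s = jω = j1:
quadratic: (j1)² + 10.6·j1 + 100 = 99 + j10.6 → |·| ≈ 99.566, ∠ ≈ 6.11°
|G| = 200 / 99.566 ≈ 2.0087
Gain = 20 log₁₀(2.0087) ≈ 6.06 dB

6.1 dB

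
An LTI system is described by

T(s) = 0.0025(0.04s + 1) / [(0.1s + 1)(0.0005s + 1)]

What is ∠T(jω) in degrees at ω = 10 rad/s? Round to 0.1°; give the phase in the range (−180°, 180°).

At ω = 10 rad/s:
zero (1 + j10·0.04) = 1 + j0.4 → |·| ≈ 1.077, ∠ ≈ 21.80°
pole (1 + j10·0.1) = 1 + j1 → |·| ≈ 1.4142, ∠ ≈ 45.00°
pole (1 + j10·0.0005) = 1 + j0.005 → |·| ≈ 1, ∠ ≈ 0.29°
∠T = (21.80°) − (45.00° + 0.29°) = -23.49°

-23.5°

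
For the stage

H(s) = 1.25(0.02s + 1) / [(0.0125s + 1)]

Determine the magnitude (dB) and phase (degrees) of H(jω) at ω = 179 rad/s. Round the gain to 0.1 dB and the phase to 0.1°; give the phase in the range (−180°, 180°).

5.6 dB, 8.5°

At ω = 179 rad/s:
zero (1 + j179·0.02) = 1 + j3.58 → |·| ≈ 3.717, ∠ ≈ 74.39°
pole (1 + j179·0.0125) = 1 + j2.2375 → |·| ≈ 2.4508, ∠ ≈ 65.92°
|H| = 1.25 · 3.717 / (2.4508) ≈ 1.8958
Gain = 20 log₁₀(1.8958) ≈ 5.56 dB
∠H = (74.39°) − (65.92°) = 8.47°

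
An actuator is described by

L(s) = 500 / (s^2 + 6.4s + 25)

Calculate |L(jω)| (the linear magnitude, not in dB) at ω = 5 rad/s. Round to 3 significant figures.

15.6

At s = jω = j5:
quadratic: (j5)² + 6.4·j5 + 25 = 0 + j32 → |·| ≈ 32, ∠ ≈ 90.00°
|L| = 500 / 32 ≈ 15.625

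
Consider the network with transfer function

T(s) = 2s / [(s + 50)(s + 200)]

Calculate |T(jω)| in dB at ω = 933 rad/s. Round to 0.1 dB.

-53.6 dB

At s = jω = j933:
zero at origin: s = j933 → |·| = 933, ∠ = 90.00°
pole (s+50): 50 + j933 → |·| = √(50²+933²) = √872989 ≈ 934.34, ∠ = arctan(933/50) ≈ 86.93°
pole (s+200): 200 + j933 → |·| = √(200²+933²) = √910489 ≈ 954.2, ∠ = arctan(933/200) ≈ 77.90°
|T| = 2 · 933 / 8.9155e+05 ≈ 0.002093
Gain = 20 log₁₀(0.002093) ≈ -53.58 dB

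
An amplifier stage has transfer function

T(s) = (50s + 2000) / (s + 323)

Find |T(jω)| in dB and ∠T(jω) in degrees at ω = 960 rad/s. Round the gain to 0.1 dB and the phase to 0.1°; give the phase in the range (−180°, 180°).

33.5 dB, 16.2°

Substitute s = j960:
Numerator: 50(j960) + 2000 = 2000 + j48000
Denominator: (j960) + 323 = 323 + j960
|N| = √(2000² + 48000²) ≈ 48042, ∠N ≈ 87.61°
|D| = √(323² + 960²) ≈ 1012.9, ∠D ≈ 71.40°
|T| = 48042 / 1012.9 ≈ 47.43
Gain = 20 log₁₀(47.43) ≈ 33.52 dB
∠T = 87.61° − 71.40° = 16.21°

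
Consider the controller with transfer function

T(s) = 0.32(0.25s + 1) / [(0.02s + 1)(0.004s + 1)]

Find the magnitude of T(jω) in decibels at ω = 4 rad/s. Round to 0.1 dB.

-6.9 dB

At ω = 4 rad/s:
zero (1 + j4·0.25) = 1 + j1 → |·| ≈ 1.4142, ∠ ≈ 45.00°
pole (1 + j4·0.02) = 1 + j0.08 → |·| ≈ 1.0032, ∠ ≈ 4.57°
pole (1 + j4·0.004) = 1 + j0.016 → |·| ≈ 1.0001, ∠ ≈ 0.92°
|T| = 0.32 · 1.4142 / (1.0032 · 1.0001) ≈ 0.45106
Gain = 20 log₁₀(0.45106) ≈ -6.92 dB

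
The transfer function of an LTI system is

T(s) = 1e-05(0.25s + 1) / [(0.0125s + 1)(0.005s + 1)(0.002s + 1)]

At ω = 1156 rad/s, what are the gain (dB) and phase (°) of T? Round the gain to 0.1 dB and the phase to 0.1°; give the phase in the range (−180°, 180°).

At ω = 1156 rad/s:
zero (1 + j1156·0.25) = 1 + j289 → |·| ≈ 289, ∠ ≈ 89.80°
pole (1 + j1156·0.0125) = 1 + j14.45 → |·| ≈ 14.485, ∠ ≈ 86.04°
pole (1 + j1156·0.005) = 1 + j5.78 → |·| ≈ 5.8659, ∠ ≈ 80.18°
pole (1 + j1156·0.002) = 1 + j2.312 → |·| ≈ 2.519, ∠ ≈ 66.61°
|T| = 1e-05 · 289 / (14.485 · 5.8659 · 2.519) ≈ 1.3503e-05
Gain = 20 log₁₀(1.3503e-05) ≈ -97.39 dB
∠T = (89.80°) − (86.04° + 80.18° + 66.61°) = -143.03°

-97.4 dB, -143.0°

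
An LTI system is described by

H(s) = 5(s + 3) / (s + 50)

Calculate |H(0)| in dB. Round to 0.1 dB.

H(0) = 5·3 / (50) = 0.3
20 log₁₀(0.3) ≈ -10.46 dB

-10.5 dB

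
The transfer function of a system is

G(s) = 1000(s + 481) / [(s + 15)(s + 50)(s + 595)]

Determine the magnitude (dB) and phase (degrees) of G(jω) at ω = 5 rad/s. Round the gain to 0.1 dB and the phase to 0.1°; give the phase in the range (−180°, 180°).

At s = jω = j5:
zero (s+481): 481 + j5 → |·| = √(481²+5²) = √231386 ≈ 481.03, ∠ = arctan(5/481) ≈ 0.60°
pole (s+15): 15 + j5 → |·| = √(15²+5²) = √250 ≈ 15.811, ∠ = arctan(5/15) ≈ 18.43°
pole (s+50): 50 + j5 → |·| = √(50²+5²) = √2525 ≈ 50.249, ∠ = arctan(5/50) ≈ 5.71°
pole (s+595): 595 + j5 → |·| = √(595²+5²) = √354050 ≈ 595.02, ∠ = arctan(5/595) ≈ 0.48°
|G| = 1000 · 481.03 / 4.7274e+05 ≈ 1.0175
Gain = 20 log₁₀(1.0175) ≈ 0.15 dB
∠G = 0.60° − 24.62° = -24.02°

0.2 dB, -24.0°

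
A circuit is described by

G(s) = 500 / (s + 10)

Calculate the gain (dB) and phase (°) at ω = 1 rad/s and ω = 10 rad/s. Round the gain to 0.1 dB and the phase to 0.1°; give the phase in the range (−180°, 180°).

ω = 1: 33.9 dB, -5.7°; ω = 10: 31.0 dB, -45.0°

Substitute s = j1:
Numerator: 500 = 500 + j0
Denominator: (j1) + 10 = 10 + j1
|N| = √(500² + 0²) ≈ 500, ∠N ≈ 0.00°
|D| = √(10² + 1²) ≈ 10.05, ∠D ≈ 5.71°
|G| = 500 / 10.05 ≈ 49.751
Gain = 20 log₁₀(49.751) ≈ 33.94 dB
∠G = 0.00° − 5.71° = -5.71°

Substitute s = j10:
Numerator: 500 = 500 + j0
Denominator: (j10) + 10 = 10 + j10
|N| = √(500² + 0²) ≈ 500, ∠N ≈ 0.00°
|D| = √(10² + 10²) ≈ 14.142, ∠D ≈ 45.00°
|G| = 500 / 14.142 ≈ 35.356
Gain = 20 log₁₀(35.356) ≈ 30.97 dB
∠G = 0.00° − 45.00° = -45.00°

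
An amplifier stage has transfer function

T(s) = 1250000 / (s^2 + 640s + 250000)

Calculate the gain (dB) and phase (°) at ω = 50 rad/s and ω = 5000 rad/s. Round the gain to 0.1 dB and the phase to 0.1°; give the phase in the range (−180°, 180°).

ω = 50: 14.0 dB, -7.4°; ω = 5000: -26.0 dB, -172.6°

At s = jω = j50:
quadratic: (j50)² + 640·j50 + 250000 = 247500 + j32000 → |·| ≈ 2.4956e+05, ∠ ≈ 7.37°
|T| = 1250000 / 2.4956e+05 ≈ 5.0088
Gain = 20 log₁₀(5.0088) ≈ 13.99 dB
∠T = 0.00° − 7.37° = -7.37°

At s = jω = j5000:
quadratic: (j5000)² + 640·j5000 + 250000 = -24750000 + j3200000 → |·| ≈ 2.4956e+07, ∠ ≈ 172.63°
|T| = 1250000 / 2.4956e+07 ≈ 0.050088
Gain = 20 log₁₀(0.050088) ≈ -26.01 dB
∠T = 0.00° − 172.63° = -172.63°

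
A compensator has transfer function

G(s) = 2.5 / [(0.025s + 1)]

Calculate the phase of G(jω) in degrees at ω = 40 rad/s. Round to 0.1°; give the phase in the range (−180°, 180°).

-45.0°

At ω = 40 rad/s:
pole (1 + j40·0.025) = 1 + j1 → |·| ≈ 1.4142, ∠ ≈ 45.00°
∠G = (0°) − (45.00°) = -45.00°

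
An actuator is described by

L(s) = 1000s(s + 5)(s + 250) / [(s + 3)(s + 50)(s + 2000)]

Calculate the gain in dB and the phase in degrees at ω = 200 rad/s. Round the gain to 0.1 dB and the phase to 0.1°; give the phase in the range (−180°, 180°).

43.8 dB, 46.4°

At s = jω = j200:
zero (s+5): 5 + j200 → |·| = √(5²+200²) = √40025 ≈ 200.06, ∠ = arctan(200/5) ≈ 88.57°
zero (s+250): 250 + j200 → |·| = √(250²+200²) = √102500 ≈ 320.16, ∠ = arctan(200/250) ≈ 38.66°
zero at origin: s = j200 → |·| = 200, ∠ = 90.00°
pole (s+3): 3 + j200 → |·| = √(3²+200²) = √40009 ≈ 200.02, ∠ = arctan(200/3) ≈ 89.14°
pole (s+50): 50 + j200 → |·| = √(50²+200²) = √42500 ≈ 206.16, ∠ = arctan(200/50) ≈ 75.96°
pole (s+2000): 2000 + j200 → |·| = √(2000²+200²) = √4040000 ≈ 2010, ∠ = arctan(200/2000) ≈ 5.71°
|L| = 1000 · 1.281e+07 / 8.2885e+07 ≈ 154.55
Gain = 20 log₁₀(154.55) ≈ 43.78 dB
∠L = 217.23° − 170.81° = 46.42°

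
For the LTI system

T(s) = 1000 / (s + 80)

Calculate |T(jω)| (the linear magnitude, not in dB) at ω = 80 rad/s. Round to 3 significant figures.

8.84

Substitute s = j80:
Numerator: 1000 = 1000 + j0
Denominator: (j80) + 80 = 80 + j80
|N| = √(1000² + 0²) ≈ 1000, ∠N ≈ 0.00°
|D| = √(80² + 80²) ≈ 113.14, ∠D ≈ 45.00°
|T| = 1000 / 113.14 ≈ 8.8386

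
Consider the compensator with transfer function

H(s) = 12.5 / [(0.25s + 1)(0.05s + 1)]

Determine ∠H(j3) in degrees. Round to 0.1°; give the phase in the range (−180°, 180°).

-45.4°

At ω = 3 rad/s:
pole (1 + j3·0.25) = 1 + j0.75 → |·| ≈ 1.25, ∠ ≈ 36.87°
pole (1 + j3·0.05) = 1 + j0.15 → |·| ≈ 1.0112, ∠ ≈ 8.53°
∠H = (0°) − (36.87° + 8.53°) = -45.40°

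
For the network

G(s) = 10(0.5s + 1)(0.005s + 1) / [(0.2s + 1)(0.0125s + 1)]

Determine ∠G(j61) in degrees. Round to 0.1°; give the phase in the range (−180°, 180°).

-17.6°

At ω = 61 rad/s:
zero (1 + j61·0.5) = 1 + j30.5 → |·| ≈ 30.516, ∠ ≈ 88.12°
zero (1 + j61·0.005) = 1 + j0.305 → |·| ≈ 1.0455, ∠ ≈ 16.96°
pole (1 + j61·0.2) = 1 + j12.2 → |·| ≈ 12.241, ∠ ≈ 85.31°
pole (1 + j61·0.0125) = 1 + j0.7625 → |·| ≈ 1.2575, ∠ ≈ 37.33°
∠G = (88.12° + 16.96°) − (85.31° + 37.33°) = -17.56°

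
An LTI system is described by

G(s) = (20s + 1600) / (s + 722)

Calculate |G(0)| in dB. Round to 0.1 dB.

6.9 dB

G(0) = 1600 / 722 ≈ 2.2161
20 log₁₀(2.2161) ≈ 6.91 dB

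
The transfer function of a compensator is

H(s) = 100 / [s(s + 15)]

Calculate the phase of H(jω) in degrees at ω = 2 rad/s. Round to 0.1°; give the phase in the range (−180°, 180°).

At s = jω = j2:
pole (s+15): 15 + j2 → |·| = √(15²+2²) = √229 ≈ 15.133, ∠ = arctan(2/15) ≈ 7.59°
pole at origin: |s| = 2, ∠ = 90.00° (in denominator)
∠H = 0.00° − 97.59° = -97.59°

-97.6°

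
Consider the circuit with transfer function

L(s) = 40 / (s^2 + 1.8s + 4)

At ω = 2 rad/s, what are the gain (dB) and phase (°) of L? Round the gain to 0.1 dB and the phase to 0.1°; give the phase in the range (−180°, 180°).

At s = jω = j2:
quadratic: (j2)² + 1.8·j2 + 4 = 0 + j3.6 → |·| ≈ 3.6, ∠ ≈ 90.00°
|L| = 40 / 3.6 ≈ 11.111
Gain = 20 log₁₀(11.111) ≈ 20.92 dB
∠L = 0.00° − 90.00° = -90.00°

20.9 dB, -90.0°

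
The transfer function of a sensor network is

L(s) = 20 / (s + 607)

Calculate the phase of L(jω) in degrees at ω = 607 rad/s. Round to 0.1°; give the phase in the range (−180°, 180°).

-45.0°

Substitute s = j607:
Numerator: 20 = 20 + j0
Denominator: (j607) + 607 = 607 + j607
|N| = √(20² + 0²) ≈ 20, ∠N ≈ 0.00°
|D| = √(607² + 607²) ≈ 858.43, ∠D ≈ 45.00°
∠L = 0.00° − 45.00° = -45.00°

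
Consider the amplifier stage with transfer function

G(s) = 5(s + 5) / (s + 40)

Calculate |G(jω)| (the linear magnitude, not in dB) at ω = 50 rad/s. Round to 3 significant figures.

At s = jω = j50:
zero (s+5): 5 + j50 → |·| = √(5²+50²) = √2525 ≈ 50.249, ∠ = arctan(50/5) ≈ 84.29°
pole (s+40): 40 + j50 → |·| = √(40²+50²) = √4100 ≈ 64.031, ∠ = arctan(50/40) ≈ 51.34°
|G| = 5 · 50.249 / 64.031 ≈ 3.9238

3.92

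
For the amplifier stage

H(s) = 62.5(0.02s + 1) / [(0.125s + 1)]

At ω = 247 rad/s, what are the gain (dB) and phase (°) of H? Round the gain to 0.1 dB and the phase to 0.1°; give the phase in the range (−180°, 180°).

At ω = 247 rad/s:
zero (1 + j247·0.02) = 1 + j4.94 → |·| ≈ 5.0402, ∠ ≈ 78.56°
pole (1 + j247·0.125) = 1 + j30.875 → |·| ≈ 30.891, ∠ ≈ 88.14°
|H| = 62.5 · 5.0402 / (30.891) ≈ 10.198
Gain = 20 log₁₀(10.198) ≈ 20.17 dB
∠H = (78.56°) − (88.14°) = -9.58°

20.2 dB, -9.6°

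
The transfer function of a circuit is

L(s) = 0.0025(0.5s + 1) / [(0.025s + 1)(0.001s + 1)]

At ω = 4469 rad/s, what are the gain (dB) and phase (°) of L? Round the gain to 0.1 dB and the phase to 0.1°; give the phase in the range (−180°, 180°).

At ω = 4469 rad/s:
zero (1 + j4469·0.5) = 1 + j2234.5 → |·| ≈ 2234.5, ∠ ≈ 89.97°
pole (1 + j4469·0.025) = 1 + j111.725 → |·| ≈ 111.73, ∠ ≈ 89.49°
pole (1 + j4469·0.001) = 1 + j4.469 → |·| ≈ 4.5795, ∠ ≈ 77.39°
|L| = 0.0025 · 2234.5 / (111.73 · 4.5795) ≈ 0.010918
Gain = 20 log₁₀(0.010918) ≈ -39.24 dB
∠L = (89.97°) − (89.49° + 77.39°) = -76.91°

-39.2 dB, -76.9°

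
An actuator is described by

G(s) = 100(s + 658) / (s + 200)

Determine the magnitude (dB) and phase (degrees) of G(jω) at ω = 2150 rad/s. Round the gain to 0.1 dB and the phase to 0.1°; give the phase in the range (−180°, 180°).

At s = jω = j2150:
zero (s+658): 658 + j2150 → |·| = √(658²+2150²) = √5055464 ≈ 2248.4, ∠ = arctan(2150/658) ≈ 72.98°
pole (s+200): 200 + j2150 → |·| = √(200²+2150²) = √4662500 ≈ 2159.3, ∠ = arctan(2150/200) ≈ 84.69°
|G| = 100 · 2248.4 / 2159.3 ≈ 104.13
Gain = 20 log₁₀(104.13) ≈ 40.35 dB
∠G = 72.98° − 84.69° = -11.71°

40.4 dB, -11.7°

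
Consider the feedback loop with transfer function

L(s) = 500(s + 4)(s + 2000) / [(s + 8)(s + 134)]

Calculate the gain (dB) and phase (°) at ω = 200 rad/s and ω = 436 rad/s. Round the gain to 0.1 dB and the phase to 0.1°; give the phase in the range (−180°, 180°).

ω = 200: 72.4 dB, -49.3°; ω = 436: 67.0 dB, -60.1°

At s = jω = j200:
zero (s+4): 4 + j200 → |·| = √(4²+200²) = √40016 ≈ 200.04, ∠ = arctan(200/4) ≈ 88.85°
zero (s+2000): 2000 + j200 → |·| = √(2000²+200²) = √4040000 ≈ 2010, ∠ = arctan(200/2000) ≈ 5.71°
pole (s+8): 8 + j200 → |·| = √(8²+200²) = √40064 ≈ 200.16, ∠ = arctan(200/8) ≈ 87.71°
pole (s+134): 134 + j200 → |·| = √(134²+200²) = √57956 ≈ 240.74, ∠ = arctan(200/134) ≈ 56.18°
|L| = 500 · 4.0208e+05 / 48187 ≈ 4172.1
Gain = 20 log₁₀(4172.1) ≈ 72.41 dB
∠L = 94.56° − 143.89° = -49.33°

At s = jω = j436:
zero (s+4): 4 + j436 → |·| = √(4²+436²) = √190112 ≈ 436.02, ∠ = arctan(436/4) ≈ 89.47°
zero (s+2000): 2000 + j436 → |·| = √(2000²+436²) = √4190096 ≈ 2047, ∠ = arctan(436/2000) ≈ 12.30°
pole (s+8): 8 + j436 → |·| = √(8²+436²) = √190160 ≈ 436.07, ∠ = arctan(436/8) ≈ 88.95°
pole (s+134): 134 + j436 → |·| = √(134²+436²) = √208052 ≈ 456.13, ∠ = arctan(436/134) ≈ 72.92°
|L| = 500 · 8.9253e+05 / 1.989e+05 ≈ 2243.7
Gain = 20 log₁₀(2243.7) ≈ 67.02 dB
∠L = 101.77° − 161.87° = -60.10°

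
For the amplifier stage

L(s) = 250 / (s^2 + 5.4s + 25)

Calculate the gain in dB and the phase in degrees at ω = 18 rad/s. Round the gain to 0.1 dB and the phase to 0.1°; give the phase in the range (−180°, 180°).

-2.0 dB, -162.0°

At s = jω = j18:
quadratic: (j18)² + 5.4·j18 + 25 = -299 + j97.2 → |·| ≈ 314.4, ∠ ≈ 161.99°
|L| = 250 / 314.4 ≈ 0.79517
Gain = 20 log₁₀(0.79517) ≈ -1.99 dB
∠L = 0.00° − 161.99° = -161.99°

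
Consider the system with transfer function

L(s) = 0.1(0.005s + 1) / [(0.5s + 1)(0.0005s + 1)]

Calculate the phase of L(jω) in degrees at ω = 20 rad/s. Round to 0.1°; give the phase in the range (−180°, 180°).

-79.2°

At ω = 20 rad/s:
zero (1 + j20·0.005) = 1 + j0.1 → |·| ≈ 1.005, ∠ ≈ 5.71°
pole (1 + j20·0.5) = 1 + j10 → |·| ≈ 10.05, ∠ ≈ 84.29°
pole (1 + j20·0.0005) = 1 + j0.01 → |·| ≈ 1, ∠ ≈ 0.57°
∠L = (5.71°) − (84.29° + 0.57°) = -79.15°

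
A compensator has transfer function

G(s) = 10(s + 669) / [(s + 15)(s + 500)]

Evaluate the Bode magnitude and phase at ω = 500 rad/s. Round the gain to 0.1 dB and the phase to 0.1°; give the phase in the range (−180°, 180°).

At s = jω = j500:
zero (s+669): 669 + j500 → |·| = √(669²+500²) = √697561 ≈ 835.2, ∠ = arctan(500/669) ≈ 36.77°
pole (s+15): 15 + j500 → |·| = √(15²+500²) = √250225 ≈ 500.22, ∠ = arctan(500/15) ≈ 88.28°
pole (s+500): 500 + j500 → |·| = √(500²+500²) = √500000 ≈ 707.11, ∠ = arctan(500/500) ≈ 45.00°
|G| = 10 · 835.2 / 3.5371e+05 ≈ 0.023613
Gain = 20 log₁₀(0.023613) ≈ -32.54 dB
∠G = 36.77° − 133.28° = -96.51°

-32.5 dB, -96.5°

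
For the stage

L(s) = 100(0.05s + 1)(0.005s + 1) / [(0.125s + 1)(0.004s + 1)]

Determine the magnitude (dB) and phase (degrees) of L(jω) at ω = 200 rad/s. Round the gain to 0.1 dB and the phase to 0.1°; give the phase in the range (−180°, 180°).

At ω = 200 rad/s:
zero (1 + j200·0.05) = 1 + j10 → |·| ≈ 10.05, ∠ ≈ 84.29°
zero (1 + j200·0.005) = 1 + j1 → |·| ≈ 1.4142, ∠ ≈ 45.00°
pole (1 + j200·0.125) = 1 + j25 → |·| ≈ 25.02, ∠ ≈ 87.71°
pole (1 + j200·0.004) = 1 + j0.8 → |·| ≈ 1.2806, ∠ ≈ 38.66°
|L| = 100 · 10.05 · 1.4142 / (25.02 · 1.2806) ≈ 44.358
Gain = 20 log₁₀(44.358) ≈ 32.94 dB
∠L = (84.29° + 45.00°) − (87.71° + 38.66°) = 2.92°

32.9 dB, 2.9°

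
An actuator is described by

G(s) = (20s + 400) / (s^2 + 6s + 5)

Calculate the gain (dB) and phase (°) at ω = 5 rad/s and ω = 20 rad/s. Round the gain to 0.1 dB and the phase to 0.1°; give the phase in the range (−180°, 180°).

Substitute s = j5:
Numerator: 20(j5) + 400 = 400 + j100
Denominator: (j5)^2 + 6(j5) + 5 = -20 + j30
|N| = √(400² + 100²) ≈ 412.31, ∠N ≈ 14.04°
|D| = √(20² + 30²) ≈ 36.056, ∠D ≈ 123.69°
|G| = 412.31 / 36.056 ≈ 11.435
Gain = 20 log₁₀(11.435) ≈ 21.16 dB
∠G = 14.04° − 123.69° = -109.65°

Substitute s = j20:
Numerator: 20(j20) + 400 = 400 + j400
Denominator: (j20)^2 + 6(j20) + 5 = -395 + j120
|N| = √(400² + 400²) ≈ 565.69, ∠N ≈ 45.00°
|D| = √(395² + 120²) ≈ 412.83, ∠D ≈ 163.10°
|G| = 565.69 / 412.83 ≈ 1.3703
Gain = 20 log₁₀(1.3703) ≈ 2.74 dB
∠G = 45.00° − 163.10° = -118.10°

ω = 5: 21.2 dB, -109.7°; ω = 20: 2.7 dB, -118.1°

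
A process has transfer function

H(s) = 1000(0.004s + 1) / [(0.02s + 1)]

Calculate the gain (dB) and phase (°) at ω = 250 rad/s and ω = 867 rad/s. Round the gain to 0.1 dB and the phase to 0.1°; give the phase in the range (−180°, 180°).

At ω = 250 rad/s:
zero (1 + j250·0.004) = 1 + j1 → |·| ≈ 1.4142, ∠ ≈ 45.00°
pole (1 + j250·0.02) = 1 + j5 → |·| ≈ 5.099, ∠ ≈ 78.69°
|H| = 1000 · 1.4142 / (5.099) ≈ 277.35
Gain = 20 log₁₀(277.35) ≈ 48.86 dB
∠H = (45.00°) − (78.69°) = -33.69°

At ω = 867 rad/s:
zero (1 + j867·0.004) = 1 + j3.468 → |·| ≈ 3.6093, ∠ ≈ 73.92°
pole (1 + j867·0.02) = 1 + j17.34 → |·| ≈ 17.369, ∠ ≈ 86.70°
|H| = 1000 · 3.6093 / (17.369) ≈ 207.8
Gain = 20 log₁₀(207.8) ≈ 46.35 dB
∠H = (73.92°) − (86.70°) = -12.78°

ω = 250: 48.9 dB, -33.7°; ω = 867: 46.4 dB, -12.8°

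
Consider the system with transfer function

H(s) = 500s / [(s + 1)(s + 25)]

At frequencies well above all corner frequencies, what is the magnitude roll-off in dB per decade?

Each pole contributes −20 dB/decade at high frequency; each zero contributes +20 dB/decade.
Net: 1 zero(s) − 2 pole(s) → -20 dB/decade.

-20 dB/decade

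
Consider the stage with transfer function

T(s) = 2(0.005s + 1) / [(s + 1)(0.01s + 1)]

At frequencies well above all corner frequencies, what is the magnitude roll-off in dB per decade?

-20 dB/decade

Each pole contributes −20 dB/decade at high frequency; each zero contributes +20 dB/decade.
Net: 1 zero(s) − 2 pole(s) → -20 dB/decade.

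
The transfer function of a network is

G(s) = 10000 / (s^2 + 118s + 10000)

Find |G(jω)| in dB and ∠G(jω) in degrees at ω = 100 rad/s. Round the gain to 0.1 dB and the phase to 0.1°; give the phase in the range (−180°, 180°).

-1.4 dB, -90.0°

At s = jω = j100:
quadratic: (j100)² + 118·j100 + 10000 = 0 + j11800 → |·| ≈ 11800, ∠ ≈ 90.00°
|G| = 10000 / 11800 ≈ 0.84746
Gain = 20 log₁₀(0.84746) ≈ -1.44 dB
∠G = 0.00° − 90.00° = -90.00°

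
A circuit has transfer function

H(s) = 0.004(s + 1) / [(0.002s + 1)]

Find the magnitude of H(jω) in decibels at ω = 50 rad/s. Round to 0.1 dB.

At ω = 50 rad/s:
zero (1 + j50·1) = 1 + j50 → |·| ≈ 50.01, ∠ ≈ 88.85°
pole (1 + j50·0.002) = 1 + j0.1 → |·| ≈ 1.005, ∠ ≈ 5.71°
|H| = 0.004 · 50.01 / (1.005) ≈ 0.19904
Gain = 20 log₁₀(0.19904) ≈ -14.02 dB

-14.0 dB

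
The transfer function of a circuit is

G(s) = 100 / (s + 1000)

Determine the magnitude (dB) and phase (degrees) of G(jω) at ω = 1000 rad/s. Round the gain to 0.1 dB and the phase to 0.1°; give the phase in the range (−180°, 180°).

Substitute s = j1000:
Numerator: 100 = 100 + j0
Denominator: (j1000) + 1000 = 1000 + j1000
|N| = √(100² + 0²) ≈ 100, ∠N ≈ 0.00°
|D| = √(1000² + 1000²) ≈ 1414.2, ∠D ≈ 45.00°
|G| = 100 / 1414.2 ≈ 0.070711
Gain = 20 log₁₀(0.070711) ≈ -23.01 dB
∠G = 0.00° − 45.00° = -45.00°

-23.0 dB, -45.0°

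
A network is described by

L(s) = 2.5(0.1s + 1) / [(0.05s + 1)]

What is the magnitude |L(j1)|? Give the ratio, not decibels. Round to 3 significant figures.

At ω = 1 rad/s:
zero (1 + j1·0.1) = 1 + j0.1 → |·| ≈ 1.005, ∠ ≈ 5.71°
pole (1 + j1·0.05) = 1 + j0.05 → |·| ≈ 1.0012, ∠ ≈ 2.86°
|L| = 2.5 · 1.005 / (1.0012) ≈ 2.5095

2.51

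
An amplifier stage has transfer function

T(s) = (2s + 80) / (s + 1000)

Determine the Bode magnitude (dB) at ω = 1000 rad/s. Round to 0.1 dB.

Substitute s = j1000:
Numerator: 2(j1000) + 80 = 80 + j2000
Denominator: (j1000) + 1000 = 1000 + j1000
|N| = √(80² + 2000²) ≈ 2001.6, ∠N ≈ 87.71°
|D| = √(1000² + 1000²) ≈ 1414.2, ∠D ≈ 45.00°
|T| = 2001.6 / 1414.2 ≈ 1.4154
Gain = 20 log₁₀(1.4154) ≈ 3.02 dB

3.0 dB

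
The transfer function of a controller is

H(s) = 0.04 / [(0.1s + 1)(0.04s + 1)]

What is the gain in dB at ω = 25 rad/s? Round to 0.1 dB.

At ω = 25 rad/s:
pole (1 + j25·0.1) = 1 + j2.5 → |·| ≈ 2.6926, ∠ ≈ 68.20°
pole (1 + j25·0.04) = 1 + j1 → |·| ≈ 1.4142, ∠ ≈ 45.00°
|H| = 0.04 · 1 / (2.6926 · 1.4142) ≈ 0.010505
Gain = 20 log₁₀(0.010505) ≈ -39.57 dB

-39.6 dB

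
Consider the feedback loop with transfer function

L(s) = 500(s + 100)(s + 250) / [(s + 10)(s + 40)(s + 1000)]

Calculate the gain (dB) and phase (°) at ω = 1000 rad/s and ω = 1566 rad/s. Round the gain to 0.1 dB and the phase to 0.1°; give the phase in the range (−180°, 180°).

ω = 1000: -8.7 dB, -61.9°; ω = 1566: -11.3 dB, -68.3°

At s = jω = j1000:
zero (s+100): 100 + j1000 → |·| = √(100²+1000²) = √1010000 ≈ 1005, ∠ = arctan(1000/100) ≈ 84.29°
zero (s+250): 250 + j1000 → |·| = √(250²+1000²) = √1062500 ≈ 1030.8, ∠ = arctan(1000/250) ≈ 75.96°
pole (s+10): 10 + j1000 → |·| = √(10²+1000²) = √1000100 ≈ 1000, ∠ = arctan(1000/10) ≈ 89.43°
pole (s+40): 40 + j1000 → |·| = √(40²+1000²) = √1001600 ≈ 1000.8, ∠ = arctan(1000/40) ≈ 87.71°
pole (s+1000): 1000 + j1000 → |·| = √(1000²+1000²) = √2000000 ≈ 1414.2, ∠ = arctan(1000/1000) ≈ 45.00°
|L| = 500 · 1.036e+06 / 1.4153e+09 ≈ 0.366
Gain = 20 log₁₀(0.366) ≈ -8.73 dB
∠L = 160.25° − 222.14° = -61.89°

At s = jω = j1566:
zero (s+100): 100 + j1566 → |·| = √(100²+1566²) = √2462356 ≈ 1569.2, ∠ = arctan(1566/100) ≈ 86.35°
zero (s+250): 250 + j1566 → |·| = √(250²+1566²) = √2514856 ≈ 1585.8, ∠ = arctan(1566/250) ≈ 80.93°
pole (s+10): 10 + j1566 → |·| = √(10²+1566²) = √2452456 ≈ 1566, ∠ = arctan(1566/10) ≈ 89.63°
pole (s+40): 40 + j1566 → |·| = √(40²+1566²) = √2453956 ≈ 1566.5, ∠ = arctan(1566/40) ≈ 88.54°
pole (s+1000): 1000 + j1566 → |·| = √(1000²+1566²) = √3452356 ≈ 1858.1, ∠ = arctan(1566/1000) ≈ 57.44°
|L| = 500 · 2.4884e+06 / 4.5582e+09 ≈ 0.27296
Gain = 20 log₁₀(0.27296) ≈ -11.28 dB
∠L = 167.28° − 235.61° = -68.33°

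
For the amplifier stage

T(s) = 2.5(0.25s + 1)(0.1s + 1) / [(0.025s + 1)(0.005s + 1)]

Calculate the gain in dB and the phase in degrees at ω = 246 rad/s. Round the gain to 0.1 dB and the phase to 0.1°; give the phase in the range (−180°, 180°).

At ω = 246 rad/s:
zero (1 + j246·0.25) = 1 + j61.5 → |·| ≈ 61.508, ∠ ≈ 89.07°
zero (1 + j246·0.1) = 1 + j24.6 → |·| ≈ 24.62, ∠ ≈ 87.67°
pole (1 + j246·0.025) = 1 + j6.15 → |·| ≈ 6.2308, ∠ ≈ 80.76°
pole (1 + j246·0.005) = 1 + j1.23 → |·| ≈ 1.5852, ∠ ≈ 50.89°
|T| = 2.5 · 61.508 · 24.62 / (6.2308 · 1.5852) ≈ 383.29
Gain = 20 log₁₀(383.29) ≈ 51.67 dB
∠T = (89.07° + 87.67°) − (80.76° + 50.89°) = 45.09°

51.7 dB, 45.1°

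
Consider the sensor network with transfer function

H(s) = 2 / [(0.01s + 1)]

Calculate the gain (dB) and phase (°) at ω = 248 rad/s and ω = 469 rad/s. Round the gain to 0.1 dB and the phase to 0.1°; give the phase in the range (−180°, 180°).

ω = 248: -2.5 dB, -68.0°; ω = 469: -7.6 dB, -78.0°

At ω = 248 rad/s:
pole (1 + j248·0.01) = 1 + j2.48 → |·| ≈ 2.674, ∠ ≈ 68.04°
|H| = 2 · 1 / (2.674) ≈ 0.74794
Gain = 20 log₁₀(0.74794) ≈ -2.52 dB
∠H = (0°) − (68.04°) = -68.04°

At ω = 469 rad/s:
pole (1 + j469·0.01) = 1 + j4.69 → |·| ≈ 4.7954, ∠ ≈ 77.96°
|H| = 2 · 1 / (4.7954) ≈ 0.41707
Gain = 20 log₁₀(0.41707) ≈ -7.60 dB
∠H = (0°) − (77.96°) = -77.96°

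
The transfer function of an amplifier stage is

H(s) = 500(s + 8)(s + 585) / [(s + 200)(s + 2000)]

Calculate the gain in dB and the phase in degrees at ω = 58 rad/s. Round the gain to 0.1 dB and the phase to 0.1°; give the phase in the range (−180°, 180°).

At s = jω = j58:
zero (s+8): 8 + j58 → |·| = √(8²+58²) = √3428 ≈ 58.549, ∠ = arctan(58/8) ≈ 82.15°
zero (s+585): 585 + j58 → |·| = √(585²+58²) = √345589 ≈ 587.87, ∠ = arctan(58/585) ≈ 5.66°
pole (s+200): 200 + j58 → |·| = √(200²+58²) = √43364 ≈ 208.24, ∠ = arctan(58/200) ≈ 16.17°
pole (s+2000): 2000 + j58 → |·| = √(2000²+58²) = √4003364 ≈ 2000.8, ∠ = arctan(58/2000) ≈ 1.66°
|H| = 500 · 34419 / 4.1665e+05 ≈ 41.304
Gain = 20 log₁₀(41.304) ≈ 32.32 dB
∠H = 87.81° − 17.83° = 69.98°

32.3 dB, 70.0°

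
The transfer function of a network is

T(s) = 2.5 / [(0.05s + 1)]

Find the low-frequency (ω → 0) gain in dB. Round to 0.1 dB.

T(0) = 2.5 · 1 / 1 = 2.5
20 log₁₀(2.5) ≈ 7.96 dB

8.0 dB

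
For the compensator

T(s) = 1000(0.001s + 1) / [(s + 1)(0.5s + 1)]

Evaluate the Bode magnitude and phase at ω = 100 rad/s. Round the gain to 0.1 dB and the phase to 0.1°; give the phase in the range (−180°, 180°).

At ω = 100 rad/s:
zero (1 + j100·0.001) = 1 + j0.1 → |·| ≈ 1.005, ∠ ≈ 5.71°
pole (1 + j100·1) = 1 + j100 → |·| ≈ 100, ∠ ≈ 89.43°
pole (1 + j100·0.5) = 1 + j50 → |·| ≈ 50.01, ∠ ≈ 88.85°
|T| = 1000 · 1.005 / (100 · 50.01) ≈ 0.20096
Gain = 20 log₁₀(0.20096) ≈ -13.94 dB
∠T = (5.71°) − (89.43° + 88.85°) = -172.57°

-13.9 dB, -172.6°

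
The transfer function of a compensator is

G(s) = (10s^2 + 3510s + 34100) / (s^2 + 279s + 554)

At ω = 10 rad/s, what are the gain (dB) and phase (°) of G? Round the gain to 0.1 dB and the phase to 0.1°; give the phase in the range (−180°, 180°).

Substitute s = j10:
Numerator: 10(j10)^2 + 3510(j10) + 34100 = 33100 + j35100
Denominator: (j10)^2 + 279(j10) + 554 = 454 + j2790
|N| = √(33100² + 35100²) ≈ 48245, ∠N ≈ 46.68°
|D| = √(454² + 2790²) ≈ 2826.7, ∠D ≈ 80.76°
|G| = 48245 / 2826.7 ≈ 17.068
Gain = 20 log₁₀(17.068) ≈ 24.64 dB
∠G = 46.68° − 80.76° = -34.08°

24.6 dB, -34.1°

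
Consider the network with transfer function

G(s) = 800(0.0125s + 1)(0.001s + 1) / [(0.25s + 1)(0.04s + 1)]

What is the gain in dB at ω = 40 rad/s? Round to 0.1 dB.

At ω = 40 rad/s:
zero (1 + j40·0.0125) = 1 + j0.5 → |·| ≈ 1.118, ∠ ≈ 26.57°
zero (1 + j40·0.001) = 1 + j0.04 → |·| ≈ 1.0008, ∠ ≈ 2.29°
pole (1 + j40·0.25) = 1 + j10 → |·| ≈ 10.05, ∠ ≈ 84.29°
pole (1 + j40·0.04) = 1 + j1.6 → |·| ≈ 1.8868, ∠ ≈ 57.99°
|G| = 800 · 1.118 · 1.0008 / (10.05 · 1.8868) ≈ 47.205
Gain = 20 log₁₀(47.205) ≈ 33.48 dB

33.5 dB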